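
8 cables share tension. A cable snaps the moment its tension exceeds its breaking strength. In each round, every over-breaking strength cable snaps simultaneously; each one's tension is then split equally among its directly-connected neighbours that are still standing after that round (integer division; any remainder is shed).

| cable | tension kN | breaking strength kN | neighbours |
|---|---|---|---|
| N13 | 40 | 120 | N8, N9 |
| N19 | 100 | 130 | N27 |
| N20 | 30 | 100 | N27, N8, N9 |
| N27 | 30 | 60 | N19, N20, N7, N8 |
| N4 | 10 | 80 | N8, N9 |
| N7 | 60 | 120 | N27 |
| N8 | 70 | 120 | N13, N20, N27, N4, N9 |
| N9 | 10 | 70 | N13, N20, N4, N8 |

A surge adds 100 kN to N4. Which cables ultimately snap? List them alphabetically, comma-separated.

Round 1 — N4 at 110 > 80. N4 snaps.
  N4 sheds 110 kN to N8, N9: 55 each.
    N8: 70+55 = 125 > 120
    N9: 10+55 = 65 ≤ 70
Round 2 — N8 snaps.
  N8 sheds 125 kN to N13, N20, N27, N9: 31 each (1 lost).
    N13: 40+31 = 71 ≤ 120
    N20: 30+31 = 61 ≤ 100
    N27: 30+31 = 61 > 60
    N9: 65+31 = 96 > 70
Round 3 — N27, N9 snap.
  N27 sheds 61 kN to N19, N20, N7: 20 each (1 lost).
    N19: 100+20 = 120 ≤ 130
    N20: 61+20 = 81 ≤ 100
    N7: 60+20 = 80 ≤ 120
  N9 sheds 96 kN to N13, N20: 48 each.
    N13: 71+48 = 119 ≤ 120
    N20: 81+48 = 129 > 100
Round 4 — N20 snaps.
  N20 sheds 129 kN: no online neighbours, lost.
No further breaks.

N20, N27, N4, N8, N9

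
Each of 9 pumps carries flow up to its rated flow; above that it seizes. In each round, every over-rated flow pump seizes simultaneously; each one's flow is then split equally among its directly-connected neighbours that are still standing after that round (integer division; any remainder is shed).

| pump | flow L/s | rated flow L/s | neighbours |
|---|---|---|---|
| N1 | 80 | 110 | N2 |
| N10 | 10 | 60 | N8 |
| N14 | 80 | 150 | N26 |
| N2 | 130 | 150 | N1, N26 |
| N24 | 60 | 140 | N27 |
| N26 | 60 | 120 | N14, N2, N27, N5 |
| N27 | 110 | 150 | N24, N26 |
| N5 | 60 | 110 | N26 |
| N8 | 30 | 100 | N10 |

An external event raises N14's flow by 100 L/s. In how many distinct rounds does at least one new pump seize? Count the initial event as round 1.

4

Round 1 — N14 at 180 > 150. N14 seizes.
  N14 sheds 180 L/s to N26: 180 each.
    N26: 60+180 = 240 > 120
Round 2 — N26 seizes.
  N26 sheds 240 L/s to N2, N27, N5: 80 each.
    N2: 130+80 = 210 > 150
    N27: 110+80 = 190 > 150
    N5: 60+80 = 140 > 110
Round 3 — N2, N27, N5 seize.
  N2 sheds 210 L/s to N1: 210 each.
    N1: 80+210 = 290 > 110
  N27 sheds 190 L/s to N24: 190 each.
    N24: 60+190 = 250 > 140
  N5 sheds 140 L/s: no online neighbours, lost.
Round 4 — N1, N24 seize.
  N1 sheds 290 L/s: no online neighbours, lost.
  N24 sheds 250 L/s: no online neighbours, lost.
No further seizures.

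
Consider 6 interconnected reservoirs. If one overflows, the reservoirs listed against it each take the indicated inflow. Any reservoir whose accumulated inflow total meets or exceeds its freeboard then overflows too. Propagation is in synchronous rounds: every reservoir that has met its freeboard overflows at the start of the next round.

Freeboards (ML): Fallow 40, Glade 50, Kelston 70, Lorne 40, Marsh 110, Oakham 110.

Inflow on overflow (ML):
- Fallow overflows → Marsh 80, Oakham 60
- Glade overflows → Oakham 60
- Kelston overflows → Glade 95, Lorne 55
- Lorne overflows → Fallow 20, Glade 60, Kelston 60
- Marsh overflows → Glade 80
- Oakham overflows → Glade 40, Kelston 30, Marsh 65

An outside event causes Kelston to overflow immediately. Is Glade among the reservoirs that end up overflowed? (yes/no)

yes

Round 1 — Kelston overflows (initial).
  Glade: +95 → 95 ≥ 50
  Lorne: +55 → 55 ≥ 40
Round 2 — Glade, Lorne overflow.
  Fallow: +20 → 20 < 40
  Oakham: +60 → 60 < 110
No further overflows.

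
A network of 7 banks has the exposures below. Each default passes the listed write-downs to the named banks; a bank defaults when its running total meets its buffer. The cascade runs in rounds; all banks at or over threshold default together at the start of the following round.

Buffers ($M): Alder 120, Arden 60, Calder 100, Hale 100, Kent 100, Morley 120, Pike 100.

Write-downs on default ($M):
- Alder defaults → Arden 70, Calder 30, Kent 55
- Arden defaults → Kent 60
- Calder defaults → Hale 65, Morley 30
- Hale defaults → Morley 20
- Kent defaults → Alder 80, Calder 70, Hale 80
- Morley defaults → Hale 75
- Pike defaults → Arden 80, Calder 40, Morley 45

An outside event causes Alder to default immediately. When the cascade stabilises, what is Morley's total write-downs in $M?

50

Round 1 — Alder defaults (initial).
  Arden: +70 → 70 ≥ 60
  Calder: +30 → 30 < 100
  Kent: +55 → 55 < 100
Round 2 — Arden defaults.
  Kent: +60 → 115 ≥ 100
Round 3 — Kent defaults.
  Calder: +70 → 100 ≥ 100
  Hale: +80 → 80 < 100
Round 4 — Calder defaults.
  Hale: +65 → 145 ≥ 100
  Morley: +30 → 30 < 120
Round 5 — Hale defaults.
  Morley: +20 → 50 < 120
No further defaults.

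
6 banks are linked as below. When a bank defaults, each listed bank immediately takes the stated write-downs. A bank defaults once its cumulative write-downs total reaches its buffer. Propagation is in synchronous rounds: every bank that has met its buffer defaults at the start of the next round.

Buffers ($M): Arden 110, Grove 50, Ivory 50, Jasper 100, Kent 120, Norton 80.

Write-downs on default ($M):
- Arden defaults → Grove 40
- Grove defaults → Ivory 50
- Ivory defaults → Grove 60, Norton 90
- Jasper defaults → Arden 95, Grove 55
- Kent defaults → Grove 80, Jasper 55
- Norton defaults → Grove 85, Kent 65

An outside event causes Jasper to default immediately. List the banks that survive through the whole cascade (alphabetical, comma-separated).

Arden, Kent

Round 1 — Jasper defaults (initial).
  Arden: +95 → 95 < 110
  Grove: +55 → 55 ≥ 50
Round 2 — Grove defaults.
  Ivory: +50 → 50 ≥ 50
Round 3 — Ivory defaults.
  Norton: +90 → 90 ≥ 80
Round 4 — Norton defaults.
  Kent: +65 → 65 < 120
No further defaults.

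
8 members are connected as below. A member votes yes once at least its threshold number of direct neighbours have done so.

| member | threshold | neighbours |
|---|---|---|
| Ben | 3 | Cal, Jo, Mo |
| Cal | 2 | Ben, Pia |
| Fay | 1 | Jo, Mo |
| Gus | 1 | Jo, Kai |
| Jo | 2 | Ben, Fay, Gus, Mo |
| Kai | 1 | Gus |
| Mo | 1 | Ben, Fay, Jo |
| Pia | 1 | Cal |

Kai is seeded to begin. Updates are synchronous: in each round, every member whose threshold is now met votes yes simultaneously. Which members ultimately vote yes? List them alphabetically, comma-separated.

Round 1 — Kai votes yes (initial).
Round 2 — checking thresholds:
  Gus: 1 of 2 neighbours ≥ 1, votes yes.
Round 3 — no new yes votes; cascade stops.

Gus, Kai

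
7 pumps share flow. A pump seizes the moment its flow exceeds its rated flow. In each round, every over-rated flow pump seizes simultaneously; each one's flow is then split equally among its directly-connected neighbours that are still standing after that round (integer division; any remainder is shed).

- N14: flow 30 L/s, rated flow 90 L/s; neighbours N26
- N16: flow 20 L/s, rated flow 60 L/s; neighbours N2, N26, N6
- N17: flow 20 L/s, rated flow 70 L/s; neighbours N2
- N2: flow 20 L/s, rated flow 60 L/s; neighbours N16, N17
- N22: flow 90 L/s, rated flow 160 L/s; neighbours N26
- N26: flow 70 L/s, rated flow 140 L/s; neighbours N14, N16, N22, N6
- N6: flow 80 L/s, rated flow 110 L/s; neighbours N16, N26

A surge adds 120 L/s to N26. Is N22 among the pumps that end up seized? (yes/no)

no

Round 1 — N26 at 190 > 140. N26 seizes.
  N26 sheds 190 L/s to N14, N16, N22, N6: 47 each (2 lost).
    N14: 30+47 = 77 ≤ 90
    N16: 20+47 = 67 > 60
    N22: 90+47 = 137 ≤ 160
    N6: 80+47 = 127 > 110
Round 2 — N16, N6 seize.
  N16 sheds 67 L/s to N2: 67 each.
    N2: 20+67 = 87 > 60
  N6 sheds 127 L/s: no online neighbours, lost.
Round 3 — N2 seizes.
  N2 sheds 87 L/s to N17: 87 each.
    N17: 20+87 = 107 > 70
Round 4 — N17 seizes.
  N17 sheds 107 L/s: no online neighbours, lost.
No further seizures.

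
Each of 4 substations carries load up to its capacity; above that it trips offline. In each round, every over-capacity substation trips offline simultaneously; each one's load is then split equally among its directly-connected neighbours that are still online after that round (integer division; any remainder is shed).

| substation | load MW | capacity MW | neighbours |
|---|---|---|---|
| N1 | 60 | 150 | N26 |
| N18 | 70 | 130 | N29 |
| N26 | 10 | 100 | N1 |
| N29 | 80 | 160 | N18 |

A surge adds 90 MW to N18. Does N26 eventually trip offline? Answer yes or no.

no

Round 1 — N18 at 160 > 130. N18 trips offline.
  N18 sheds 160 MW to N29: 160 each.
    N29: 80+160 = 240 > 160
Round 2 — N29 trips offline.
  N29 sheds 240 MW: no online neighbours, lost.
No further trips.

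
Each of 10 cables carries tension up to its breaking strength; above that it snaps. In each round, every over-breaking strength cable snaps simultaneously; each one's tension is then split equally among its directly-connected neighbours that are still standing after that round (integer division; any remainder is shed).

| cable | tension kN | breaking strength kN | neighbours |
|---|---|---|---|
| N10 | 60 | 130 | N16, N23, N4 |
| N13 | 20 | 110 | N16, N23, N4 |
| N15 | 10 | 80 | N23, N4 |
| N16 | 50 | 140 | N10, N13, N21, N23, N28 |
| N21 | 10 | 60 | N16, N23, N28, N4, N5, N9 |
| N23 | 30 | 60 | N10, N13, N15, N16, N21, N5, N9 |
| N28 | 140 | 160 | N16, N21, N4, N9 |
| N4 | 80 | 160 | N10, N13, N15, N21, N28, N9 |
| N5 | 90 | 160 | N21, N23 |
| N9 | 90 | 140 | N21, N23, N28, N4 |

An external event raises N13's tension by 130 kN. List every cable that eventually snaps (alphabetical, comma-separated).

N13, N23

Round 1 — N13 at 150 > 110. N13 snaps.
  N13 sheds 150 kN to N16, N23, N4: 50 each.
    N16: 50+50 = 100 ≤ 140
    N23: 30+50 = 80 > 60
    N4: 80+50 = 130 ≤ 160
Round 2 — N23 snaps.
  N23 sheds 80 kN to N10, N15, N16, N21, N5, N9: 13 each (2 lost).
    N10: 60+13 = 73 ≤ 130
    N15: 10+13 = 23 ≤ 80
    N16: 100+13 = 113 ≤ 140
    N21: 10+13 = 23 ≤ 60
    N5: 90+13 = 103 ≤ 160
    N9: 90+13 = 103 ≤ 140
No further breaks.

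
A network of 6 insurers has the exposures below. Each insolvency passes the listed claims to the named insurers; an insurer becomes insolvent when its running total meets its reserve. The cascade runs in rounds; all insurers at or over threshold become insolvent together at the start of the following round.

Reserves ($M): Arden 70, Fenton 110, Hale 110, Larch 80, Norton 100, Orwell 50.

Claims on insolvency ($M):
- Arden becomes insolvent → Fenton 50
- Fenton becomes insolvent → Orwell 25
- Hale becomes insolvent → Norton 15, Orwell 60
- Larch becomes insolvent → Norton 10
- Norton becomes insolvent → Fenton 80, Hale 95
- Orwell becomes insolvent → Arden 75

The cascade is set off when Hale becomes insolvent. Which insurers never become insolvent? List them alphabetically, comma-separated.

Round 1 — Hale becomes insolvent (initial).
  Norton: +15 → 15 < 100
  Orwell: +60 → 60 ≥ 50
Round 2 — Orwell becomes insolvent.
  Arden: +75 → 75 ≥ 70
Round 3 — Arden becomes insolvent.
  Fenton: +50 → 50 < 110
No further insolvencies.

Fenton, Larch, Norton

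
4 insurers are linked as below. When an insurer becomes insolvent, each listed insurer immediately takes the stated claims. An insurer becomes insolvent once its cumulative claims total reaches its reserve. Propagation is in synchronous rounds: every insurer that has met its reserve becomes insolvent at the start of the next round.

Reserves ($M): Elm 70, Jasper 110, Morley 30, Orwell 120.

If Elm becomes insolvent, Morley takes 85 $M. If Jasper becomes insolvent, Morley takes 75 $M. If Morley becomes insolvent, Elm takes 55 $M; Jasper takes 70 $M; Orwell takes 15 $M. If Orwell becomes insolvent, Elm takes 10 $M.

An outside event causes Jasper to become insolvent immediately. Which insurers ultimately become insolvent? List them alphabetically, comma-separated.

Round 1 — Jasper becomes insolvent (initial).
  Morley: +75 → 75 ≥ 30
Round 2 — Morley becomes insolvent.
  Elm: +55 → 55 < 70
  Orwell: +15 → 15 < 120
No further insolvencies.

Jasper, Morley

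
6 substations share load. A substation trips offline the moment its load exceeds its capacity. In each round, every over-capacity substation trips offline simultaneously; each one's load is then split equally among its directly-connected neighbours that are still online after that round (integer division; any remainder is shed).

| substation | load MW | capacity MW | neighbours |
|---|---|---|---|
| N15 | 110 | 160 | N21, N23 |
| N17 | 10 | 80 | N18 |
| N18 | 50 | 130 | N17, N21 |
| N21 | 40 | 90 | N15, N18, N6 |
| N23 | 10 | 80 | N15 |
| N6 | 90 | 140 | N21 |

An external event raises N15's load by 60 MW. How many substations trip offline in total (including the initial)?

4

Round 1 — N15 at 170 > 160. N15 trips offline.
  N15 sheds 170 MW to N21, N23: 85 each.
    N21: 40+85 = 125 > 90
    N23: 10+85 = 95 > 80
Round 2 — N21, N23 trip offline.
  N21 sheds 125 MW to N18, N6: 62 each (1 lost).
    N18: 50+62 = 112 ≤ 130
    N6: 90+62 = 152 > 140
  N23 sheds 95 MW: no online neighbours, lost.
Round 3 — N6 trips offline.
  N6 sheds 152 MW: no online neighbours, lost.
No further trips.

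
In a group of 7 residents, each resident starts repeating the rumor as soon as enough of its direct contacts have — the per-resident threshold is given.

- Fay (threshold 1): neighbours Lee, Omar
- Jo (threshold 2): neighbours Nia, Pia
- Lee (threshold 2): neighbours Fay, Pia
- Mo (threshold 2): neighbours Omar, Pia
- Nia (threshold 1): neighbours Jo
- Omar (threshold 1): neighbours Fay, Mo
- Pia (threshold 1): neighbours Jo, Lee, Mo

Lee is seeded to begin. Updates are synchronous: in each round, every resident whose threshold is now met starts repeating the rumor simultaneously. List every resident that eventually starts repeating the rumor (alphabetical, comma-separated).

Fay, Lee, Mo, Omar, Pia

Round 1 — Lee starts repeating the rumor (initial).
Round 2 — checking thresholds:
  Fay: 1 of 2 neighbours ≥ 1, starts repeating the rumor.
  Pia: 1 of 3 neighbours ≥ 1, starts repeating the rumor.
Round 3 — checking thresholds:
  Jo: 1 of 2 neighbours < 2, below threshold.
  Mo: 1 of 2 neighbours < 2, below threshold.
  Omar: 1 of 2 neighbours ≥ 1, starts repeating the rumor.
Round 4 — checking thresholds:
  Jo: 1 of 2 neighbours < 2, below threshold.
  Mo: 2 of 2 neighbours ≥ 2, starts repeating the rumor.
Round 5 — no new spreads; cascade stops.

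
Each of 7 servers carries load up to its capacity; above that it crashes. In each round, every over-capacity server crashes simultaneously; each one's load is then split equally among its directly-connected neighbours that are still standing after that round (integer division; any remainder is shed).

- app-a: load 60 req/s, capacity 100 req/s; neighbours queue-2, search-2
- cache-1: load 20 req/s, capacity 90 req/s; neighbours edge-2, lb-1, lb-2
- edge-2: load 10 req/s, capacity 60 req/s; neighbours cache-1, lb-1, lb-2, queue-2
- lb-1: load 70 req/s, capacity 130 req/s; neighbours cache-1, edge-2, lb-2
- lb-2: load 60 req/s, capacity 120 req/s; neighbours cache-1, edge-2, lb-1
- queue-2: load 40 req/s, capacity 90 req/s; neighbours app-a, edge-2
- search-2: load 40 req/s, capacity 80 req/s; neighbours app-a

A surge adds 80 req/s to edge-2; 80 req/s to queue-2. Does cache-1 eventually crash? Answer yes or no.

no

Round 1 — edge-2 at 90 > 60; queue-2 at 120 > 90. edge-2, queue-2 crash.
  edge-2 sheds 90 req/s to cache-1, lb-1, lb-2: 30 each.
    cache-1: 20+30 = 50 ≤ 90
    lb-1: 70+30 = 100 ≤ 130
    lb-2: 60+30 = 90 ≤ 120
  queue-2 sheds 120 req/s to app-a: 120 each.
    app-a: 60+120 = 180 > 100
Round 2 — app-a crashes.
  app-a sheds 180 req/s to search-2: 180 each.
    search-2: 40+180 = 220 > 80
Round 3 — search-2 crashes.
  search-2 sheds 220 req/s: no online neighbours, lost.
No further crashes.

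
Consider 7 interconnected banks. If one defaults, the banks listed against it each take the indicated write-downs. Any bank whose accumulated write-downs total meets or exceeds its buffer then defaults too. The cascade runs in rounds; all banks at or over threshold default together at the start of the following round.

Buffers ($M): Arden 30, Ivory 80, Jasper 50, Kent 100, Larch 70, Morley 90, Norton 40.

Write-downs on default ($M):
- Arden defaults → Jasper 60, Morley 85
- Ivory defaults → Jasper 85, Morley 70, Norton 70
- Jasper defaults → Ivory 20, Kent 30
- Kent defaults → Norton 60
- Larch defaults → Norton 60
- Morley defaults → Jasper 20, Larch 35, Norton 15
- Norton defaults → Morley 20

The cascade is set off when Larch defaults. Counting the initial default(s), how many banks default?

2

Round 1 — Larch defaults (initial).
  Norton: +60 → 60 ≥ 40
Round 2 — Norton defaults.
  Morley: +20 → 20 < 90
No further defaults.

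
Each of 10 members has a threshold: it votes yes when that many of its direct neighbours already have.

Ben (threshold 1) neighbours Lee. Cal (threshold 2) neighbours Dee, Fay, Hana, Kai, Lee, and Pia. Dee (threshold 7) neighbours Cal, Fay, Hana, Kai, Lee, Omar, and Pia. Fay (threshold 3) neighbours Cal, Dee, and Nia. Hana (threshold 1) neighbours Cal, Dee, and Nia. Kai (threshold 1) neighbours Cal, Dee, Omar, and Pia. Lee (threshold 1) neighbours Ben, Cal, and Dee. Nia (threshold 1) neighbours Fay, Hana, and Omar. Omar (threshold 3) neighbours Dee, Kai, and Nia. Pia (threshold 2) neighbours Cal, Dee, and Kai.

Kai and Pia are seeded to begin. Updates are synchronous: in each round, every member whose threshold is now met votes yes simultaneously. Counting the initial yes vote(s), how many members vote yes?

7

Round 1 — Kai, Pia vote yes (initial).
Round 2 — checking thresholds:
  Cal: 2 of 6 neighbours ≥ 2, votes yes.
  Dee: 2 of 7 neighbours < 7, not yet.
  Omar: 1 of 3 neighbours < 3, not yet.
Round 3 — checking thresholds:
  Dee: 3 of 7 neighbours < 7, not yet.
  Fay: 1 of 3 neighbours < 3, not yet.
  Hana: 1 of 3 neighbours ≥ 1, votes yes.
  Lee: 1 of 3 neighbours ≥ 1, votes yes.
  Omar: 1 of 3 neighbours < 3, not yet.
Round 4 — checking thresholds:
  Ben: 1 of 1 neighbours ≥ 1, votes yes.
  Dee: 5 of 7 neighbours < 7, not yet.
  Fay: 1 of 3 neighbours < 3, not yet.
  Nia: 1 of 3 neighbours ≥ 1, votes yes.
  Omar: 1 of 3 neighbours < 3, not yet.
Round 5 — no new yes votes; cascade stops.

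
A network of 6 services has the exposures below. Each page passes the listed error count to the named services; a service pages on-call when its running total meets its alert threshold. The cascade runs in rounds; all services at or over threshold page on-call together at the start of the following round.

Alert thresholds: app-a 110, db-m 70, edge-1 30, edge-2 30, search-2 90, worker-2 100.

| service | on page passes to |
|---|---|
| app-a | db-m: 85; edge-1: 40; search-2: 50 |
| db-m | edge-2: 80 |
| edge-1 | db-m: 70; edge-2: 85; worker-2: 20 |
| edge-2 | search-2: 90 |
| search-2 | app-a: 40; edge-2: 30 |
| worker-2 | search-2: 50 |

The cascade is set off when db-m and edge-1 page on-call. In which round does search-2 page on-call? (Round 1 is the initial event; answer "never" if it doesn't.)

3

Round 1 — db-m, edge-1 page on-call (initial).
  edge-2: +80+85 → 165 ≥ 30
  worker-2: +20 → 20 < 100
Round 2 — edge-2 pages on-call.
  search-2: +90 → 90 ≥ 90
Round 3 — search-2 pages on-call.
  app-a: +40 → 40 < 110
No further pages.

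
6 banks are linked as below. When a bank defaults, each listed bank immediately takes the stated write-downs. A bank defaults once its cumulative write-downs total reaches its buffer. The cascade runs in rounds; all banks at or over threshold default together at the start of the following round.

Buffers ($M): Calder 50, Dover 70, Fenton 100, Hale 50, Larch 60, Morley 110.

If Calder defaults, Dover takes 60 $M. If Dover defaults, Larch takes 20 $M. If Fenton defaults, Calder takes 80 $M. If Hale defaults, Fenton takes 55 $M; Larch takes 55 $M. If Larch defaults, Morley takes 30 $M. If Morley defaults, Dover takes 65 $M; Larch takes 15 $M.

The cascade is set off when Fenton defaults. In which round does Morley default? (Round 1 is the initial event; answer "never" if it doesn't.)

never

Round 1 — Fenton defaults (initial).
  Calder: +80 → 80 ≥ 50
Round 2 — Calder defaults.
  Dover: +60 → 60 < 70
No further defaults.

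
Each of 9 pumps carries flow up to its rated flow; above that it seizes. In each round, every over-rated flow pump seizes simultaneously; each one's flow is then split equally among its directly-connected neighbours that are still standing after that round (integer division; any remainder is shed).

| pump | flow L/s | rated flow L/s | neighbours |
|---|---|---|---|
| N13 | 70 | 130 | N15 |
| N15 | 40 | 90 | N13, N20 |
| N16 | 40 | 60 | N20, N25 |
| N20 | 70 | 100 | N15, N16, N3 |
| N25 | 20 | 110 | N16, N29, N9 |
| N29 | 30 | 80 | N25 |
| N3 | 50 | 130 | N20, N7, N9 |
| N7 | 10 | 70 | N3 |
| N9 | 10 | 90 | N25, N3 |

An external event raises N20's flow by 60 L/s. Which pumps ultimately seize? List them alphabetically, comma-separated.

N16, N20

Round 1 — N20 at 130 > 100. N20 seizes.
  N20 sheds 130 L/s to N15, N16, N3: 43 each (1 lost).
    N15: 40+43 = 83 ≤ 90
    N16: 40+43 = 83 > 60
    N3: 50+43 = 93 ≤ 130
Round 2 — N16 seizes.
  N16 sheds 83 L/s to N25: 83 each.
    N25: 20+83 = 103 ≤ 110
No further seizures.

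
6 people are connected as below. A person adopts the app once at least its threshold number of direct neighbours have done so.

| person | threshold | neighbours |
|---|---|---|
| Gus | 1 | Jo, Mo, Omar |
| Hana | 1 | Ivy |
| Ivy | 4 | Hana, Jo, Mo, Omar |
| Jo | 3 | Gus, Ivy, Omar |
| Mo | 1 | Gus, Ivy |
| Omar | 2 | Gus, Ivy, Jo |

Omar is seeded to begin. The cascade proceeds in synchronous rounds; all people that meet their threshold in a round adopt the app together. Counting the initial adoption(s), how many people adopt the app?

Round 1 — Omar adopts the app (initial).
Round 2 — checking thresholds:
  Gus: 1 of 3 neighbours ≥ 1, adopts the app.
  Ivy: 1 of 4 neighbours < 4, not yet.
  Jo: 1 of 3 neighbours < 3, not yet.
Round 3 — checking thresholds:
  Ivy: 1 of 4 neighbours < 4, not yet.
  Jo: 2 of 3 neighbours < 3, not yet.
  Mo: 1 of 2 neighbours ≥ 1, adopts the app.
Round 4 — no new adoptions; cascade stops.

3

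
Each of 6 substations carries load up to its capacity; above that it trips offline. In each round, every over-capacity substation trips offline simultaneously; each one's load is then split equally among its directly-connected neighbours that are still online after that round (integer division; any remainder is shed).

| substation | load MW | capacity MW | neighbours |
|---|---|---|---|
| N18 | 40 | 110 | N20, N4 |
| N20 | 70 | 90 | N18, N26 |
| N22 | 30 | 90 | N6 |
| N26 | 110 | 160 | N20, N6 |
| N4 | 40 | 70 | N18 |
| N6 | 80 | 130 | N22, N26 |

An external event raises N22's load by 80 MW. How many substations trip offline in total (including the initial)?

6

Round 1 — N22 at 110 > 90. N22 trips offline.
  N22 sheds 110 MW to N6: 110 each.
    N6: 80+110 = 190 > 130
Round 2 — N6 trips offline.
  N6 sheds 190 MW to N26: 190 each.
    N26: 110+190 = 300 > 160
Round 3 — N26 trips offline.
  N26 sheds 300 MW to N20: 300 each.
    N20: 70+300 = 370 > 90
Round 4 — N20 trips offline.
  N20 sheds 370 MW to N18: 370 each.
    N18: 40+370 = 410 > 110
Round 5 — N18 trips offline.
  N18 sheds 410 MW to N4: 410 each.
    N4: 40+410 = 450 > 70
Round 6 — N4 trips offline.
  N4 sheds 450 MW: no online neighbours, lost.
No further trips.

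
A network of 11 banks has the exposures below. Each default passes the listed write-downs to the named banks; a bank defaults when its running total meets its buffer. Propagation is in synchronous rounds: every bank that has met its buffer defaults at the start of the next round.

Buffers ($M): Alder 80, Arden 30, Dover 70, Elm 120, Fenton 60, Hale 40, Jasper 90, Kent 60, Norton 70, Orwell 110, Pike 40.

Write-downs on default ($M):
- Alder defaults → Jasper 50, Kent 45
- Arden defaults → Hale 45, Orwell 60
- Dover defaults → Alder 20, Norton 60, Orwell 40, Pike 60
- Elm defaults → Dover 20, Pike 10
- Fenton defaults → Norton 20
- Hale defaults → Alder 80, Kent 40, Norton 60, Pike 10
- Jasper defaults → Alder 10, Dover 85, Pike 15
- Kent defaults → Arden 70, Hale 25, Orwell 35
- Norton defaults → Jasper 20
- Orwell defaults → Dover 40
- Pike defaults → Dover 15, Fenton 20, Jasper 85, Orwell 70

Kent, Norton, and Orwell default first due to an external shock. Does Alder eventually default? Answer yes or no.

Round 1 — Kent, Norton, Orwell default (initial).
  Arden: +70 → 70 ≥ 30
  Dover: +40 → 40 < 70
  Hale: +25 → 25 < 40
  Jasper: +20 → 20 < 90
Round 2 — Arden defaults.
  Hale: +45 → 70 ≥ 40
Round 3 — Hale defaults.
  Alder: +80 → 80 ≥ 80
  Pike: +10 → 10 < 40
Round 4 — Alder defaults.
  Jasper: +50 → 70 < 90
No further defaults.

yes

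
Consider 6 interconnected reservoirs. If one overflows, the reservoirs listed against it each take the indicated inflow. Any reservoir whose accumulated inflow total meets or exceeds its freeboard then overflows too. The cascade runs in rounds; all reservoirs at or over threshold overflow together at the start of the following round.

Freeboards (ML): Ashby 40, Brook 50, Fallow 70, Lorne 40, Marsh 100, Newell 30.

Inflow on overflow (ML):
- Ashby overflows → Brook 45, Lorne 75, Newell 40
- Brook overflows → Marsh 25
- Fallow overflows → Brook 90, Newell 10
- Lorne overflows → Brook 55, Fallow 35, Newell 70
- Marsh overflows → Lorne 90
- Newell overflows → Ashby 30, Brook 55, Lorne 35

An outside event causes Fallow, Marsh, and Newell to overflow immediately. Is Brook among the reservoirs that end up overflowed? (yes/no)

Round 1 — Fallow, Marsh, Newell overflow (initial).
  Ashby: +30 → 30 < 40
  Brook: +90+55 → 145 ≥ 50
  Lorne: +90+35 → 125 ≥ 40
Round 2 — Brook, Lorne overflow.
No further overflows.

yes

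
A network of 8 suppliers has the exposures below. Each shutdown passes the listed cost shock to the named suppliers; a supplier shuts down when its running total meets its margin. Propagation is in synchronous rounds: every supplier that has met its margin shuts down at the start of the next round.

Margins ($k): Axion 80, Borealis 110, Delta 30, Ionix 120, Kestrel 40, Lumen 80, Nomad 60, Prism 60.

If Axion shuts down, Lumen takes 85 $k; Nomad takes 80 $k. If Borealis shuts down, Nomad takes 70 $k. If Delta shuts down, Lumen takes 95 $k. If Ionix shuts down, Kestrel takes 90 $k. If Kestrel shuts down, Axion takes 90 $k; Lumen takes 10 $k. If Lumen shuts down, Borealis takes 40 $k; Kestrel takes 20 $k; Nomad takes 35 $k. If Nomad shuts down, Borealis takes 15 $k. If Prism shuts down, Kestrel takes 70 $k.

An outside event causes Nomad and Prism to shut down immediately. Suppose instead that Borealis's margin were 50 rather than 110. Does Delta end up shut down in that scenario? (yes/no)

no

With Borealis's margin at 50:
Round 1 — Nomad, Prism shut down (initial).
  Borealis: +15 → 15 < 50
  Kestrel: +70 → 70 ≥ 40
Round 2 — Kestrel shuts down.
  Axion: +90 → 90 ≥ 80
  Lumen: +10 → 10 < 80
Round 3 — Axion shuts down.
  Lumen: +85 → 95 ≥ 80
Round 4 — Lumen shuts down.
  Borealis: +40 → 55 ≥ 50
Round 5 — Borealis shuts down.
No further shutdowns.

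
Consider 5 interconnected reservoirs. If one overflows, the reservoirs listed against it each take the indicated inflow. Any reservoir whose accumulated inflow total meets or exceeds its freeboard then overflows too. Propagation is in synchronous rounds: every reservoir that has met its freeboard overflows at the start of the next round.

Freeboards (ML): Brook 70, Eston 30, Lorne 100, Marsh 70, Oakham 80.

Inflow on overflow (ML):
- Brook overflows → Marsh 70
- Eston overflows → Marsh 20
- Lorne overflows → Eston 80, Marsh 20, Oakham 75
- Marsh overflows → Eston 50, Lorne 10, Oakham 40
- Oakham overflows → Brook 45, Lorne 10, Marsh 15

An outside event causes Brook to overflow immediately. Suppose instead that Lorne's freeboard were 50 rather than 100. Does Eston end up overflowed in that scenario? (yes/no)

yes

With Lorne's freeboard at 50:
Round 1 — Brook overflows (initial).
  Marsh: +70 → 70 ≥ 70
Round 2 — Marsh overflows.
  Eston: +50 → 50 ≥ 30
  Lorne: +10 → 10 < 50
  Oakham: +40 → 40 < 80
Round 3 — Eston overflows.
No further overflows.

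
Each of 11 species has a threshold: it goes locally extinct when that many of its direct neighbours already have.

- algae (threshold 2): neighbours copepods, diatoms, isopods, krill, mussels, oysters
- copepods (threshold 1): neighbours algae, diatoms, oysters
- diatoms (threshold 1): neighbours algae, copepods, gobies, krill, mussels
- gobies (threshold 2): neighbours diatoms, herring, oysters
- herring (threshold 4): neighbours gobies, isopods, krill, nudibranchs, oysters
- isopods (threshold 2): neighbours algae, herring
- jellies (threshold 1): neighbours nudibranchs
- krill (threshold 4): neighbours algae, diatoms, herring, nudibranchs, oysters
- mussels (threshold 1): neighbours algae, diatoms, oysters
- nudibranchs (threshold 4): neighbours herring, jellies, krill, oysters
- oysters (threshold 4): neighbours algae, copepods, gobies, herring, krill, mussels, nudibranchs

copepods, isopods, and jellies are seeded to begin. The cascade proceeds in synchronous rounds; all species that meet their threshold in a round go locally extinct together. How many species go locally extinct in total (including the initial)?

Round 1 — copepods, isopods, jellies go locally extinct (initial).
Round 2 — checking thresholds:
  algae: 2 of 6 neighbours ≥ 2, goes locally extinct.
  diatoms: 1 of 5 neighbours ≥ 1, goes locally extinct.
  herring: 1 of 5 neighbours < 4, not yet.
  nudibranchs: 1 of 4 neighbours < 4, not yet.
  oysters: 1 of 7 neighbours < 4, not yet.
Round 3 — checking thresholds:
  gobies: 1 of 3 neighbours < 2, not yet.
  herring: 1 of 5 neighbours < 4, not yet.
  krill: 2 of 5 neighbours < 4, not yet.
  mussels: 2 of 3 neighbours ≥ 1, goes locally extinct.
  nudibranchs: 1 of 4 neighbours < 4, not yet.
  oysters: 2 of 7 neighbours < 4, not yet.
Round 4 — no new extinctions; cascade stops.

6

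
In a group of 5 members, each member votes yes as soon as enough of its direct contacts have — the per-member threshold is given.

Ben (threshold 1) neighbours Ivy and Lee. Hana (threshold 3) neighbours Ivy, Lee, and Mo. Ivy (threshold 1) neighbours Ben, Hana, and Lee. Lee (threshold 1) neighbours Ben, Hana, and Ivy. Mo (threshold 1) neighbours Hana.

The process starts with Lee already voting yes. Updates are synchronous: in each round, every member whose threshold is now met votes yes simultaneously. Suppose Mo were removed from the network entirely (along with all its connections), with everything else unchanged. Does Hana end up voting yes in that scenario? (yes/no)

no

With Mo removed:
Round 1 — Lee votes yes (initial).
Round 2 — checking thresholds:
  Ben: 1 of 2 neighbours ≥ 1, votes yes.
  Hana: 1 of 2 neighbours < 3, not yet.
  Ivy: 1 of 3 neighbours ≥ 1, votes yes.
Round 3 — no new yes votes; cascade stops.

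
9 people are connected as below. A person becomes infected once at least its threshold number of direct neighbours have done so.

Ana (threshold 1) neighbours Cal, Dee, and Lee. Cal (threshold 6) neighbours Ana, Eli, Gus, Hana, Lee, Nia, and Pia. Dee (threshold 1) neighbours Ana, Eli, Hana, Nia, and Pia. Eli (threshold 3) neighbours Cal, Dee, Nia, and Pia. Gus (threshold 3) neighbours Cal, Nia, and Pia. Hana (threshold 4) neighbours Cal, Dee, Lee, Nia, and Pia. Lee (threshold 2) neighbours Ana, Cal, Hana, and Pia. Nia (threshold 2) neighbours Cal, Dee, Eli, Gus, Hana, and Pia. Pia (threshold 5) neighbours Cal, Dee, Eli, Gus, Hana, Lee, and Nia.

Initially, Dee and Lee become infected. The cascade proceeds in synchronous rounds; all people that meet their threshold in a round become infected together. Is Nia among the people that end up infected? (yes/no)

Round 1 — Dee, Lee become infected (initial).
Round 2 — checking thresholds:
  Ana: 2 of 3 neighbours ≥ 1, becomes infected.
  Cal: 1 of 7 neighbours < 6, not yet.
  Eli: 1 of 4 neighbours < 3, not yet.
  Hana: 2 of 5 neighbours < 4, not yet.
  Nia: 1 of 6 neighbours < 2, not yet.
  Pia: 2 of 7 neighbours < 5, not yet.
Round 3 — no new infections; cascade stops.

no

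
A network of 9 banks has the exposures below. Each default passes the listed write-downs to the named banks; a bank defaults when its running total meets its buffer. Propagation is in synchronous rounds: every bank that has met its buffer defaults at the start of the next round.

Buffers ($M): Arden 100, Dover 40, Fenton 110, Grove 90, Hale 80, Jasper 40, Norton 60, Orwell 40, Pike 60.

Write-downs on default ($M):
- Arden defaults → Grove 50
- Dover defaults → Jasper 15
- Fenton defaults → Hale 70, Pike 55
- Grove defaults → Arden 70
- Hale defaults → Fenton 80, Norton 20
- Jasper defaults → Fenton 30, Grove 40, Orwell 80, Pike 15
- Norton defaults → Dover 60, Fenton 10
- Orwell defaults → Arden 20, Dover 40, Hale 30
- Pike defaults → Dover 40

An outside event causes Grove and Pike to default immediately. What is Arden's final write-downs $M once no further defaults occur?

Round 1 — Grove, Pike default (initial).
  Arden: +70 → 70 < 100
  Dover: +40 → 40 ≥ 40
Round 2 — Dover defaults.
  Jasper: +15 → 15 < 40
No further defaults.

70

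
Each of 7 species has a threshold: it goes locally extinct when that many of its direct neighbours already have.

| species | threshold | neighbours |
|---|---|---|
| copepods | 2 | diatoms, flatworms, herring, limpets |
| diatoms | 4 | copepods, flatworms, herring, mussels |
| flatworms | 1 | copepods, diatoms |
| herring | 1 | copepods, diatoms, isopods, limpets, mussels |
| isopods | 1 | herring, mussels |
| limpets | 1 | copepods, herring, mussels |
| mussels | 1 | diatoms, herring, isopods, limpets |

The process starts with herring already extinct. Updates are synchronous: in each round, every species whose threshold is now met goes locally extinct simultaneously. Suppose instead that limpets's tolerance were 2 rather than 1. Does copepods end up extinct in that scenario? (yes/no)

yes

With limpets's tolerance at 2:
Round 1 — herring goes locally extinct (initial).
Round 2 — checking thresholds:
  copepods: 1 of 4 neighbours < 2, holds.
  diatoms: 1 of 4 neighbours < 4, holds.
  isopods: 1 of 2 neighbours ≥ 1, goes locally extinct.
  limpets: 1 of 3 neighbours < 2, holds.
  mussels: 1 of 4 neighbours ≥ 1, goes locally extinct.
Round 3 — checking thresholds:
  copepods: 1 of 4 neighbours < 2, holds.
  diatoms: 2 of 4 neighbours < 4, holds.
  limpets: 2 of 3 neighbours ≥ 2, goes locally extinct.
Round 4 — checking thresholds:
  copepods: 2 of 4 neighbours ≥ 2, goes locally extinct.
  diatoms: 2 of 4 neighbours < 4, holds.
Round 5 — checking thresholds:
  diatoms: 3 of 4 neighbours < 4, holds.
  flatworms: 1 of 2 neighbours ≥ 1, goes locally extinct.
Round 6 — checking thresholds:
  diatoms: 4 of 4 neighbours ≥ 4, goes locally extinct.
Round 7 — no new extinctions; cascade stops.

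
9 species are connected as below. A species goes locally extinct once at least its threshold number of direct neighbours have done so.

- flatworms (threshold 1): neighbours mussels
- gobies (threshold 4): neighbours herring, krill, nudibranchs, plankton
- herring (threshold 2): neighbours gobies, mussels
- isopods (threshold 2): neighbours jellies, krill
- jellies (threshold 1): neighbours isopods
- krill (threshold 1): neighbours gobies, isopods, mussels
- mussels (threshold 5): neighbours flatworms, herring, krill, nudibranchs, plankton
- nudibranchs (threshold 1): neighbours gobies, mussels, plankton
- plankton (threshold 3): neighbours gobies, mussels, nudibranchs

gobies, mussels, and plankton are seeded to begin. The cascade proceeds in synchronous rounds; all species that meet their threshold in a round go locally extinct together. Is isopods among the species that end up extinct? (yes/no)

Round 1 — gobies, mussels, plankton go locally extinct (initial).
Round 2 — checking thresholds:
  flatworms: 1 of 1 neighbours ≥ 1, goes locally extinct.
  herring: 2 of 2 neighbours ≥ 2, goes locally extinct.
  krill: 2 of 3 neighbours ≥ 1, goes locally extinct.
  nudibranchs: 3 of 3 neighbours ≥ 1, goes locally extinct.
Round 3 — no new extinctions; cascade stops.

no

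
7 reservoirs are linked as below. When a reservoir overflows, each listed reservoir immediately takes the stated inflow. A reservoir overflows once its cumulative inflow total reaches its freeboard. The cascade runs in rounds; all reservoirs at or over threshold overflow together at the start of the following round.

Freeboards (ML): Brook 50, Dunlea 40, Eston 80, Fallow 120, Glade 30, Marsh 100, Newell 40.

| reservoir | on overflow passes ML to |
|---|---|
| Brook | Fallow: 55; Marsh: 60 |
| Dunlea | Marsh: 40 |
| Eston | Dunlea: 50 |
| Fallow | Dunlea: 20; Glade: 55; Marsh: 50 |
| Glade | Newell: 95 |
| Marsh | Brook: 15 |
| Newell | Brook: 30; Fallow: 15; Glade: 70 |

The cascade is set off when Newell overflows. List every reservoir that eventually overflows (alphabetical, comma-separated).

Round 1 — Newell overflows (initial).
  Brook: +30 → 30 < 50
  Fallow: +15 → 15 < 120
  Glade: +70 → 70 ≥ 30
Round 2 — Glade overflows.
No further overflows.

Glade, Newell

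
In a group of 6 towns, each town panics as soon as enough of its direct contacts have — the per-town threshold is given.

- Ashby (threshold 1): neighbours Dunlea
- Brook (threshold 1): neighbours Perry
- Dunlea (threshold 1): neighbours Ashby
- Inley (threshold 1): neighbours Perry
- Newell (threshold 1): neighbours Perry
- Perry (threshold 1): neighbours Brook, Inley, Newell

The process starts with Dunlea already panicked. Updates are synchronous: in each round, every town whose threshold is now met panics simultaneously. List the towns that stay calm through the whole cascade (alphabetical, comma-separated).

Brook, Inley, Newell, Perry

Round 1 — Dunlea panics (initial).
Round 2 — checking thresholds:
  Ashby: 1 of 1 neighbours ≥ 1, panics.
Round 3 — no new panics; cascade stops.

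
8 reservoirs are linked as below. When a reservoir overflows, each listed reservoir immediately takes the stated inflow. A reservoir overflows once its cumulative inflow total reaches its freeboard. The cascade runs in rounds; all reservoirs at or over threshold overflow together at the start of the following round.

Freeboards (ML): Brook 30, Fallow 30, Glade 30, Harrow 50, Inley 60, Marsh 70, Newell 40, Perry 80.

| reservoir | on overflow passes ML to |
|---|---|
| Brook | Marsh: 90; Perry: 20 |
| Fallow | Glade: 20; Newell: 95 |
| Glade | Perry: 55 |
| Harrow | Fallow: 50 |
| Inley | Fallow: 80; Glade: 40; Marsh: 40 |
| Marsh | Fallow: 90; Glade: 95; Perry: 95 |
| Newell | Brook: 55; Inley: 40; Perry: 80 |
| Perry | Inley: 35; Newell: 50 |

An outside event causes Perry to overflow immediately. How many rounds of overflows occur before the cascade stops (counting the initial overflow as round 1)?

4

Round 1 — Perry overflows (initial).
  Inley: +35 → 35 < 60
  Newell: +50 → 50 ≥ 40
Round 2 — Newell overflows.
  Brook: +55 → 55 ≥ 30
  Inley: +40 → 75 ≥ 60
Round 3 — Brook, Inley overflow.
  Fallow: +80 → 80 ≥ 30
  Glade: +40 → 40 ≥ 30
  Marsh: +90+40 → 130 ≥ 70
Round 4 — Fallow, Glade, Marsh overflow.
No further overflows.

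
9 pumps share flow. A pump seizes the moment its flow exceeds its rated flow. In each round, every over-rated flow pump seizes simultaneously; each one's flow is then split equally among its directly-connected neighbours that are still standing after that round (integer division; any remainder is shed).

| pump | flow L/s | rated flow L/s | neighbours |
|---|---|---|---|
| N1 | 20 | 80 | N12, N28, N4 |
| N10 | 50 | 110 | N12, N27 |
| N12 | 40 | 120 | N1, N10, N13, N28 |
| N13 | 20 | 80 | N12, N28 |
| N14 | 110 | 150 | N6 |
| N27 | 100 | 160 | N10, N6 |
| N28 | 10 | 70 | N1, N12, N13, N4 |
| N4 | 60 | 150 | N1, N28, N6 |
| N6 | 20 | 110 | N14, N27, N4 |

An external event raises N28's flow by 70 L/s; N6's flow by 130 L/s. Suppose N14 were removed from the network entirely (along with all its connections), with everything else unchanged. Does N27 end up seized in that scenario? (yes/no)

With N14 removed:
Round 1 — N28 at 80 > 70; N6 at 150 > 110. N28, N6 seize.
  N28 sheds 80 L/s to N1, N12, N13, N4: 20 each.
    N1: 20+20 = 40 ≤ 80
    N12: 40+20 = 60 ≤ 120
    N13: 20+20 = 40 ≤ 80
    N4: 60+20 = 80 ≤ 150
  N6 sheds 150 L/s to N27, N4: 75 each.
    N27: 100+75 = 175 > 160
    N4: 80+75 = 155 > 150
Round 2 — N27, N4 seize.
  N27 sheds 175 L/s to N10: 175 each.
    N10: 50+175 = 225 > 110
  N4 sheds 155 L/s to N1: 155 each.
    N1: 40+155 = 195 > 80
Round 3 — N1, N10 seize.
  N1 sheds 195 L/s to N12: 195 each.
    N12: 60+195 = 255 > 120
  N10 sheds 225 L/s to N12: 225 each.
    N12: 255+225 = 480 > 120
Round 4 — N12 seizes.
  N12 sheds 480 L/s to N13: 480 each.
    N13: 40+480 = 520 > 80
Round 5 — N13 seizes.
  N13 sheds 520 L/s: no online neighbours, lost.
No further seizures.

yes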